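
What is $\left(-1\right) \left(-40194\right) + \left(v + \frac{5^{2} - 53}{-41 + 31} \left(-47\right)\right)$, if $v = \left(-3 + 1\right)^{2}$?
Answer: $\frac{200332}{5} \approx 40066.0$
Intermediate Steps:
$v = 4$ ($v = \left(-2\right)^{2} = 4$)
$\left(-1\right) \left(-40194\right) + \left(v + \frac{5^{2} - 53}{-41 + 31} \left(-47\right)\right) = \left(-1\right) \left(-40194\right) + \left(4 + \frac{5^{2} - 53}{-41 + 31} \left(-47\right)\right) = 40194 + \left(4 + \frac{25 - 53}{-10} \left(-47\right)\right) = 40194 + \left(4 + \left(-28\right) \left(- \frac{1}{10}\right) \left(-47\right)\right) = 40194 + \left(4 + \frac{14}{5} \left(-47\right)\right) = 40194 + \left(4 - \frac{658}{5}\right) = 40194 - \frac{638}{5} = \frac{200332}{5}$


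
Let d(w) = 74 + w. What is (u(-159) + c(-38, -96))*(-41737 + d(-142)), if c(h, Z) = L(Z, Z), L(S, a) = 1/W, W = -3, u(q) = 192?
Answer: -8012625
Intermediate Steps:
L(S, a) = -⅓ (L(S, a) = 1/(-3) = -⅓)
c(h, Z) = -⅓
(u(-159) + c(-38, -96))*(-41737 + d(-142)) = (192 - ⅓)*(-41737 + (74 - 142)) = 575*(-41737 - 68)/3 = (575/3)*(-41805) = -8012625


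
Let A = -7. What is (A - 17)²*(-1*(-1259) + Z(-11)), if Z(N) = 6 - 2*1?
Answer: 727488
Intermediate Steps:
Z(N) = 4 (Z(N) = 6 - 2 = 4)
(A - 17)²*(-1*(-1259) + Z(-11)) = (-7 - 17)²*(-1*(-1259) + 4) = (-24)²*(1259 + 4) = 576*1263 = 727488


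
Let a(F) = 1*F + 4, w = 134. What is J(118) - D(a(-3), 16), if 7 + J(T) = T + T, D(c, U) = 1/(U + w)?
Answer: 34349/150 ≈ 228.99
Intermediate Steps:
a(F) = 4 + F (a(F) = F + 4 = 4 + F)
D(c, U) = 1/(134 + U) (D(c, U) = 1/(U + 134) = 1/(134 + U))
J(T) = -7 + 2*T (J(T) = -7 + (T + T) = -7 + 2*T)
J(118) - D(a(-3), 16) = (-7 + 2*118) - 1/(134 + 16) = (-7 + 236) - 1/150 = 229 - 1*1/150 = 229 - 1/150 = 34349/150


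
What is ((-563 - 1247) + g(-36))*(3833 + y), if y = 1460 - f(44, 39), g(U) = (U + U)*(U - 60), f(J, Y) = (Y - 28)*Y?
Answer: 24816128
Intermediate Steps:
f(J, Y) = Y*(-28 + Y) (f(J, Y) = (-28 + Y)*Y = Y*(-28 + Y))
g(U) = 2*U*(-60 + U) (g(U) = (2*U)*(-60 + U) = 2*U*(-60 + U))
y = 1031 (y = 1460 - 39*(-28 + 39) = 1460 - 39*11 = 1460 - 1*429 = 1460 - 429 = 1031)
((-563 - 1247) + g(-36))*(3833 + y) = ((-563 - 1247) + 2*(-36)*(-60 - 36))*(3833 + 1031) = (-1810 + 2*(-36)*(-96))*4864 = (-1810 + 6912)*4864 = 5102*4864 = 24816128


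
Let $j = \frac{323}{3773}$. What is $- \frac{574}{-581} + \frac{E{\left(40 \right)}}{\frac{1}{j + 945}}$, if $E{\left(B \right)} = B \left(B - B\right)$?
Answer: $\frac{82}{83} \approx 0.98795$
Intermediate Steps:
$E{\left(B \right)} = 0$ ($E{\left(B \right)} = B 0 = 0$)
$j = \frac{323}{3773}$ ($j = 323 \cdot \frac{1}{3773} = \frac{323}{3773} \approx 0.085608$)
$- \frac{574}{-581} + \frac{E{\left(40 \right)}}{\frac{1}{j + 945}} = - \frac{574}{-581} + \frac{0}{\frac{1}{\frac{323}{3773} + 945}} = \left(-574\right) \left(- \frac{1}{581}\right) + \frac{0}{\frac{1}{\frac{3565808}{3773}}} = \frac{82}{83} + \frac{0}{\frac{3773}{3565808}} = \frac{82}{83} + 0 \cdot \frac{3565808}{3773} = \frac{82}{83} + 0 = \frac{82}{83}$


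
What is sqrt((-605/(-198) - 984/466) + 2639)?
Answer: 5*sqrt(206380682)/1398 ≈ 51.380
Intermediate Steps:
sqrt((-605/(-198) - 984/466) + 2639) = sqrt((-605*(-1/198) - 984*1/466) + 2639) = sqrt((55/18 - 492/233) + 2639) = sqrt(3959/4194 + 2639) = sqrt(11071925/4194) = 5*sqrt(206380682)/1398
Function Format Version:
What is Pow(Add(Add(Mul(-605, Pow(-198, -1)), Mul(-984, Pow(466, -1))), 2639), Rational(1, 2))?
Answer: Mul(Rational(5, 1398), Pow(206380682, Rational(1, 2))) ≈ 51.380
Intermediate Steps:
Pow(Add(Add(Mul(-605, Pow(-198, -1)), Mul(-984, Pow(466, -1))), 2639), Rational(1, 2)) = Pow(Add(Add(Mul(-605, Rational(-1, 198)), Mul(-984, Rational(1, 466))), 2639), Rational(1, 2)) = Pow(Add(Add(Rational(55, 18), Rational(-492, 233)), 2639), Rational(1, 2)) = Pow(Add(Rational(3959, 4194), 2639), Rational(1, 2)) = Pow(Rational(11071925, 4194), Rational(1, 2)) = Mul(Rational(5, 1398), Pow(206380682, Rational(1, 2)))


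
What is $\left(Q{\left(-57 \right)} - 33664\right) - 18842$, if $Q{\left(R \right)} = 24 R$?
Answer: $-53874$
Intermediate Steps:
$\left(Q{\left(-57 \right)} - 33664\right) - 18842 = \left(24 \left(-57\right) - 33664\right) - 18842 = \left(-1368 - 33664\right) - 18842 = -35032 - 18842 = -53874$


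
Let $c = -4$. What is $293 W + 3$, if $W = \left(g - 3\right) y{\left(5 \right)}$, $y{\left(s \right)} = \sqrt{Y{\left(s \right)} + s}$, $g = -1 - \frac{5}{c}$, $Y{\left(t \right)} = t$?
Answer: $3 - \frac{3223 \sqrt{10}}{4} \approx -2545.0$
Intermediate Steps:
$g = \frac{1}{4}$ ($g = -1 - \frac{5}{-4} = -1 - 5 \left(- \frac{1}{4}\right) = -1 - - \frac{5}{4} = -1 + \frac{5}{4} = \frac{1}{4} \approx 0.25$)
$y{\left(s \right)} = \sqrt{2} \sqrt{s}$ ($y{\left(s \right)} = \sqrt{s + s} = \sqrt{2 s} = \sqrt{2} \sqrt{s}$)
$W = - \frac{11 \sqrt{10}}{4}$ ($W = \left(\frac{1}{4} - 3\right) \sqrt{2} \sqrt{5} = - \frac{11 \sqrt{10}}{4} \approx -8.6963$)
$293 W + 3 = 293 \left(- \frac{11 \sqrt{10}}{4}\right) + 3 = - \frac{3223 \sqrt{10}}{4} + 3 = 3 - \frac{3223 \sqrt{10}}{4}$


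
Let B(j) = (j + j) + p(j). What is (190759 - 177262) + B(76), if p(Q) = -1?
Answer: 13648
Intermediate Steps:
B(j) = -1 + 2*j (B(j) = (j + j) - 1 = 2*j - 1 = -1 + 2*j)
(190759 - 177262) + B(76) = (190759 - 177262) + (-1 + 2*76) = 13497 + (-1 + 152) = 13497 + 151 = 13648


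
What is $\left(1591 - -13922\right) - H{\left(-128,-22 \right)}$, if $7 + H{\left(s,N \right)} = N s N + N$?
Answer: $77494$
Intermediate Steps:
$H{\left(s,N \right)} = -7 + N + s N^{2}$ ($H{\left(s,N \right)} = -7 + \left(N s N + N\right) = -7 + \left(s N^{2} + N\right) = -7 + \left(N + s N^{2}\right) = -7 + N + s N^{2}$)
$\left(1591 - -13922\right) - H{\left(-128,-22 \right)} = \left(1591 - -13922\right) - \left(-7 - 22 - 128 \left(-22\right)^{2}\right) = \left(1591 + 13922\right) - \left(-7 - 22 - 61952\right) = 15513 - \left(-7 - 22 - 61952\right) = 15513 - -61981 = 15513 + 61981 = 77494$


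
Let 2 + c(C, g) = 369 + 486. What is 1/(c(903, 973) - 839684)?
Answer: -1/838831 ≈ -1.1921e-6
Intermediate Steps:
c(C, g) = 853 (c(C, g) = -2 + (369 + 486) = -2 + 855 = 853)
1/(c(903, 973) - 839684) = 1/(853 - 839684) = 1/(-838831) = -1/838831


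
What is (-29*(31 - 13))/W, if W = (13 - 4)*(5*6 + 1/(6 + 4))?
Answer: -580/301 ≈ -1.9269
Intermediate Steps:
W = 2709/10 (W = 9*(30 + 1/10) = 9*(30 + ⅒) = 9*(301/10) = 2709/10 ≈ 270.90)
(-29*(31 - 13))/W = (-29*(31 - 13))/(2709/10) = -29*18*(10/2709) = -522*10/2709 = -580/301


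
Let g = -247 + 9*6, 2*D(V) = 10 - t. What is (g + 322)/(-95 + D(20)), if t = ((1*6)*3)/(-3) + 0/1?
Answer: -43/29 ≈ -1.4828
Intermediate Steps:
t = -6 (t = (6*3)*(-1/3) + 0*1 = 18*(-1/3) + 0 = -6 + 0 = -6)
D(V) = 8 (D(V) = (10 - 1*(-6))/2 = (10 + 6)/2 = (1/2)*16 = 8)
g = -193 (g = -247 + 54 = -193)
(g + 322)/(-95 + D(20)) = (-193 + 322)/(-95 + 8) = 129/(-87) = 129*(-1/87) = -43/29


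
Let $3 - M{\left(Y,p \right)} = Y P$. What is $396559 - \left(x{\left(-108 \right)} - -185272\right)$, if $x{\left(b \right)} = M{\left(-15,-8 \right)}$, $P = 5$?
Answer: $211209$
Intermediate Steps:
$M{\left(Y,p \right)} = 3 - 5 Y$ ($M{\left(Y,p \right)} = 3 - Y 5 = 3 - 5 Y$)
$x{\left(b \right)} = 78$ ($x{\left(b \right)} = 3 - -75 = 3 + 75 = 78$)
$396559 - \left(x{\left(-108 \right)} - -185272\right) = 396559 - \left(78 - -185272\right) = 396559 - \left(78 + 185272\right) = 396559 - 185350 = 211209$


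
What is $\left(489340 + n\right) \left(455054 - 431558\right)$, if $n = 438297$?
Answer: $21795758952$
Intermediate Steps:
$\left(489340 + n\right) \left(455054 - 431558\right) = \left(489340 + 438297\right) \left(455054 - 431558\right) = 927637 \cdot 23496 = 21795758952$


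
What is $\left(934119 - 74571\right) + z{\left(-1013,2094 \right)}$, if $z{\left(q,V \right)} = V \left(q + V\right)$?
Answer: $3123162$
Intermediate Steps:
$z{\left(q,V \right)} = V \left(V + q\right)$
$\left(934119 - 74571\right) + z{\left(-1013,2094 \right)} = \left(934119 - 74571\right) + 2094 \left(2094 - 1013\right) = 859548 + 2094 \cdot 1081 = 859548 + 2263614 = 3123162$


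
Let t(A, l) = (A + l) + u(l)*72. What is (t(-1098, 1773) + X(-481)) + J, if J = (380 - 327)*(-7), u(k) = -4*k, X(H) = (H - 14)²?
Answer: -265295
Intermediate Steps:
X(H) = (-14 + H)²
t(A, l) = A - 287*l (t(A, l) = (A + l) - 4*l*72 = (A + l) - 288*l = A - 287*l)
J = -371 (J = 53*(-7) = -371)
(t(-1098, 1773) + X(-481)) + J = ((-1098 - 287*1773) + (-14 - 481)²) - 371 = ((-1098 - 508851) + (-495)²) - 371 = (-509949 + 245025) - 371 = -264924 - 371 = -265295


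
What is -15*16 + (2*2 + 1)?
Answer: -235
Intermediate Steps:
-15*16 + (2*2 + 1) = -240 + (4 + 1) = -240 + 5 = -235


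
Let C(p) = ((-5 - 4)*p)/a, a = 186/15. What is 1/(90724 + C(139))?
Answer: 62/5618633 ≈ 1.1035e-5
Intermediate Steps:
a = 62/5 (a = 186*(1/15) = 62/5 ≈ 12.400)
C(p) = -45*p/62 (C(p) = ((-5 - 4)*p)/(62/5) = -9*p*(5/62) = -45*p/62)
1/(90724 + C(139)) = 1/(90724 - 45/62*139) = 1/(90724 - 6255/62) = 1/(5618633/62) = 62/5618633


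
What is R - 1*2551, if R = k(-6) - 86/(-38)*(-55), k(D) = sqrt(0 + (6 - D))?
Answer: -50834/19 + 2*sqrt(3) ≈ -2672.0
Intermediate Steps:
k(D) = sqrt(6 - D)
R = -2365/19 + 2*sqrt(3) (R = sqrt(6 - 1*(-6)) - 86/(-38)*(-55) = sqrt(6 + 6) - 86*(-1/38)*(-55) = sqrt(12) + (43/19)*(-55) = 2*sqrt(3) - 2365/19 = -2365/19 + 2*sqrt(3) ≈ -121.01)
R - 1*2551 = (-2365/19 + 2*sqrt(3)) - 1*2551 = (-2365/19 + 2*sqrt(3)) - 2551 = -50834/19 + 2*sqrt(3)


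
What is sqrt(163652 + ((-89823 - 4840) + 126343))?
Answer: 2*sqrt(48833) ≈ 441.96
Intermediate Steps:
sqrt(163652 + ((-89823 - 4840) + 126343)) = sqrt(163652 + (-94663 + 126343)) = sqrt(163652 + 31680) = sqrt(195332) = 2*sqrt(48833)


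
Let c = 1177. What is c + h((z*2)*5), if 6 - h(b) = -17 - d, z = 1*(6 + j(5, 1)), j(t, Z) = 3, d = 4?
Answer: 1204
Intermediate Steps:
z = 9 (z = 1*(6 + 3) = 1*9 = 9)
h(b) = 27 (h(b) = 6 - (-17 - 4) = 6 - 1*(-21) = 6 + 21 = 27)
c + h((z*2)*5) = 1177 + 27 = 1204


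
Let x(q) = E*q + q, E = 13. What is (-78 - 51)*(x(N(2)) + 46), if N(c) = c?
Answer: -9546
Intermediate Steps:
x(q) = 14*q (x(q) = 13*q + q = 14*q)
(-78 - 51)*(x(N(2)) + 46) = (-78 - 51)*(14*2 + 46) = -129*(28 + 46) = -129*74 = -9546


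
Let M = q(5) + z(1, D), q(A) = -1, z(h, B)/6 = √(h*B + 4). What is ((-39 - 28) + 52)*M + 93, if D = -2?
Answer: 108 - 90*√2 ≈ -19.279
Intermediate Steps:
z(h, B) = 6*√(4 + B*h) (z(h, B) = 6*√(h*B + 4) = 6*√(B*h + 4) = 6*√(4 + B*h))
M = -1 + 6*√2 (M = -1 + 6*√(4 - 2*1) = -1 + 6*√(4 - 2) = -1 + 6*√2 ≈ 7.4853)
((-39 - 28) + 52)*M + 93 = ((-39 - 28) + 52)*(-1 + 6*√2) + 93 = (-67 + 52)*(-1 + 6*√2) + 93 = -15*(-1 + 6*√2) + 93 = (15 - 90*√2) + 93 = 108 - 90*√2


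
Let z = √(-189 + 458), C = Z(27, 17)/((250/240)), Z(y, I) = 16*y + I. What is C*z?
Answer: 10776*√269/25 ≈ 7069.6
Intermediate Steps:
Z(y, I) = I + 16*y
C = 10776/25 (C = (17 + 16*27)/((250/240)) = (17 + 432)/((250*(1/240))) = 449/(25/24) = 449*(24/25) = 10776/25 ≈ 431.04)
z = √269 ≈ 16.401
C*z = 10776*√269/25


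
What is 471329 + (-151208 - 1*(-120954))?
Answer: 441075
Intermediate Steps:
471329 + (-151208 - 1*(-120954)) = 471329 + (-151208 + 120954) = 471329 - 30254 = 441075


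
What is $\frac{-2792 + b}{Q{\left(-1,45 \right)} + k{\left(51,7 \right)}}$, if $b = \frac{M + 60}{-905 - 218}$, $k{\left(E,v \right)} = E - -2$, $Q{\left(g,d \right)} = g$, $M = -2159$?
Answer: $- \frac{3133317}{58396} \approx -53.656$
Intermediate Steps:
$k{\left(E,v \right)} = 2 + E$ ($k{\left(E,v \right)} = E + 2 = 2 + E$)
$b = \frac{2099}{1123}$ ($b = \frac{-2159 + 60}{-905 - 218} = - \frac{2099}{-1123} = \left(-2099\right) \left(- \frac{1}{1123}\right) = \frac{2099}{1123} \approx 1.8691$)
$\frac{-2792 + b}{Q{\left(-1,45 \right)} + k{\left(51,7 \right)}} = \frac{-2792 + \frac{2099}{1123}}{-1 + \left(2 + 51\right)} = - \frac{3133317}{1123 \left(-1 + 53\right)} = - \frac{3133317}{1123 \cdot 52} = \left(- \frac{3133317}{1123}\right) \frac{1}{52} = - \frac{3133317}{58396}$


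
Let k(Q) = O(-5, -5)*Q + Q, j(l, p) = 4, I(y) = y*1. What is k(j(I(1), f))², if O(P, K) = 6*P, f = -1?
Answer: 13456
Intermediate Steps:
I(y) = y
k(Q) = -29*Q (k(Q) = (6*(-5))*Q + Q = -30*Q + Q = -29*Q)
k(j(I(1), f))² = (-29*4)² = (-116)² = 13456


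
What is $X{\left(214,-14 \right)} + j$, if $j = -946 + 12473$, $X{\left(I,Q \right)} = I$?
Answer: $11741$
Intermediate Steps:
$j = 11527$
$X{\left(214,-14 \right)} + j = 214 + 11527 = 11741$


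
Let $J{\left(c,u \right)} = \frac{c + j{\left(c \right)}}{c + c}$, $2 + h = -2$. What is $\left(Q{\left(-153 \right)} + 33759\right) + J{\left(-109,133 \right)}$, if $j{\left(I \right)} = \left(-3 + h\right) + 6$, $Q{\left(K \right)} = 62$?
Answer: $\frac{3686544}{109} \approx 33822.0$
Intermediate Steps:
$h = -4$ ($h = -2 - 2 = -4$)
$j{\left(I \right)} = -1$ ($j{\left(I \right)} = \left(-3 - 4\right) + 6 = -7 + 6 = -1$)
$J{\left(c,u \right)} = \frac{-1 + c}{2 c}$ ($J{\left(c,u \right)} = \frac{c - 1}{c + c} = \frac{-1 + c}{2 c}$)
$\left(Q{\left(-153 \right)} + 33759\right) + J{\left(-109,133 \right)} = \left(62 + 33759\right) + \frac{-1 - 109}{2 \left(-109\right)} = 33821 + \frac{1}{2} \left(- \frac{1}{109}\right) \left(-110\right) = 33821 + \frac{55}{109} = \frac{3686544}{109}$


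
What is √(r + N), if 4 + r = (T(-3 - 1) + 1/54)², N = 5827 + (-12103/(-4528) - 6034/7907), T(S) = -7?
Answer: √343045707419850470449/241669548 ≈ 76.640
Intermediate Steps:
N = 208691851461/35802896 (N = 5827 + (-12103*(-1/4528) - 6034*1/7907) = 5827 + (12103/4528 - 6034/7907) = 5827 + 68376469/35802896 = 208691851461/35802896 ≈ 5828.9)
r = 130465/2916 (r = -4 + (-7 + 1/54)² = -4 + (-377/54)² = -4 + 142129/2916 = 130465/2916 ≈ 44.741)
√(r + N) = √(130465/2916 + 208691851461/35802896) = √(153304115921729/26100311184) = √343045707419850470449/241669548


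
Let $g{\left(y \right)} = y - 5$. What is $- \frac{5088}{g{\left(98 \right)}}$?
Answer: $- \frac{1696}{31} \approx -54.71$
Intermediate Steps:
$g{\left(y \right)} = -5 + y$ ($g{\left(y \right)} = y - 5 = -5 + y$)
$- \frac{5088}{g{\left(98 \right)}} = - \frac{5088}{-5 + 98} = - \frac{5088}{93} = \left(-5088\right) \frac{1}{93} = - \frac{1696}{31}$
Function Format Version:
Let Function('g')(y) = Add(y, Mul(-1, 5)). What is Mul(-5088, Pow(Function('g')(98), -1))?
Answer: Rational(-1696, 31) ≈ -54.710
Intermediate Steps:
Function('g')(y) = Add(-5, y) (Function('g')(y) = Add(y, -5) = Add(-5, y))
Mul(-5088, Pow(Function('g')(98), -1)) = Mul(-5088, Pow(Add(-5, 98), -1)) = Mul(-5088, Pow(93, -1)) = Mul(-5088, Rational(1, 93)) = Rational(-1696, 31)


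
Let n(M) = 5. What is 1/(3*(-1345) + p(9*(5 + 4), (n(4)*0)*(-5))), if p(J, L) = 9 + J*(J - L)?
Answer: 1/2535 ≈ 0.00039448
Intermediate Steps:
1/(3*(-1345) + p(9*(5 + 4), (n(4)*0)*(-5))) = 1/(3*(-1345) + (9 + (9*(5 + 4))² - 9*(5 + 4)*(5*0)*(-5))) = 1/(-4035 + (9 + (9*9)² - 9*9*0*(-5))) = 1/(-4035 + (9 + 81² - 1*81*0)) = 1/(-4035 + (9 + 6561 + 0)) = 1/(-4035 + 6570) = 1/2535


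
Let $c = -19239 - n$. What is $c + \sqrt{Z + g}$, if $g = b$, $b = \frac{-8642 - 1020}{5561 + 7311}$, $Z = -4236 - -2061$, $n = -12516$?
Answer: $-6723 + \frac{i \sqrt{22531037779}}{3218} \approx -6723.0 + 46.645 i$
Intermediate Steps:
$c = -6723$ ($c = -19239 - -12516 = -19239 + 12516 = -6723$)
$Z = -2175$ ($Z = -4236 + 2061 = -2175$)
$b = - \frac{4831}{6436}$ ($b = - \frac{9662}{12872} = \left(-9662\right) \frac{1}{12872} = - \frac{4831}{6436} \approx -0.75062$)
$g = - \frac{4831}{6436} \approx -0.75062$
$c + \sqrt{Z + g} = -6723 + \sqrt{-2175 - \frac{4831}{6436}} = -6723 + \sqrt{- \frac{14003131}{6436}} = -6723 + \frac{i \sqrt{22531037779}}{3218}$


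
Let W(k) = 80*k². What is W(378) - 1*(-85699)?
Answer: 11516419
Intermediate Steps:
W(378) - 1*(-85699) = 80*378² - 1*(-85699) = 80*142884 + 85699 = 11430720 + 85699 = 11516419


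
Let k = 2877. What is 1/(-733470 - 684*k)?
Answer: -1/2701338 ≈ -3.7019e-7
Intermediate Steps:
1/(-733470 - 684*k) = 1/(-733470 - 684*2877) = 1/(-733470 - 1967868) = 1/(-2701338) = -1/2701338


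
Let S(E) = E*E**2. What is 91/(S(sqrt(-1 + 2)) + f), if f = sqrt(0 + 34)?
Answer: -91/33 + 91*sqrt(34)/33 ≈ 13.322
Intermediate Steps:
f = sqrt(34) ≈ 5.8309
S(E) = E**3
91/(S(sqrt(-1 + 2)) + f) = 91/((sqrt(-1 + 2))**3 + sqrt(34)) = 91/((sqrt(1))**3 + sqrt(34)) = 91/(1**3 + sqrt(34)) = 91/(1 + sqrt(34))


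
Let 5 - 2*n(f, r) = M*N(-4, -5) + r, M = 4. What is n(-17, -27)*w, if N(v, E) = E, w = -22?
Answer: -572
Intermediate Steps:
n(f, r) = 25/2 - r/2 (n(f, r) = 5/2 - (4*(-5) + r)/2 = 5/2 - (-20 + r)/2 = 5/2 + (10 - r/2) = 25/2 - r/2)
n(-17, -27)*w = (25/2 - 1/2*(-27))*(-22) = (25/2 + 27/2)*(-22) = 26*(-22) = -572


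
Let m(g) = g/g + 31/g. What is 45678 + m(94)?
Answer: 4293857/94 ≈ 45679.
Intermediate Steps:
m(g) = 1 + 31/g
45678 + m(94) = 45678 + (31 + 94)/94 = 45678 + (1/94)*125 = 45678 + 125/94 = 4293857/94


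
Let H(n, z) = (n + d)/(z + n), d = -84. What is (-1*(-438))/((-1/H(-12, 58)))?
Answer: 21024/23 ≈ 914.09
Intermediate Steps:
H(n, z) = (-84 + n)/(n + z) (H(n, z) = (n - 84)/(z + n) = (-84 + n)/(n + z))
(-1*(-438))/((-1/H(-12, 58))) = (-1*(-438))/((-1/((-84 - 12)/(-12 + 58)))) = 438/((-1/(-96/46))) = 438/((-1/((1/46)*(-96)))) = 438/((-1/(-48/23))) = 438/((-1*(-23/48))) = 438/(23/48) = 438*(48/23) = 21024/23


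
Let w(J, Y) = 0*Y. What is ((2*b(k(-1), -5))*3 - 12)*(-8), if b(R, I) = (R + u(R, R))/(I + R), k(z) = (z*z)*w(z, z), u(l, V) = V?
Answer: 96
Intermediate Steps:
w(J, Y) = 0
k(z) = 0 (k(z) = (z*z)*0 = z²*0 = 0)
b(R, I) = 2*R/(I + R) (b(R, I) = (R + R)/(I + R) = (2*R)/(I + R) = 2*R/(I + R))
((2*b(k(-1), -5))*3 - 12)*(-8) = ((2*(2*0/(-5 + 0)))*3 - 12)*(-8) = ((2*(2*0/(-5)))*3 - 12)*(-8) = ((2*(2*0*(-⅕)))*3 - 12)*(-8) = ((2*0)*3 - 12)*(-8) = (0*3 - 12)*(-8) = (0 - 12)*(-8) = -12*(-8) = 96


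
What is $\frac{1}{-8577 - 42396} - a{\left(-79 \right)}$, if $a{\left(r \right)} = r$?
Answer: $\frac{4026866}{50973} \approx 79.0$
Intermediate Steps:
$\frac{1}{-8577 - 42396} - a{\left(-79 \right)} = \frac{1}{-8577 - 42396} - -79 = \frac{1}{-50973} + 79 = - \frac{1}{50973} + 79 = \frac{4026866}{50973}$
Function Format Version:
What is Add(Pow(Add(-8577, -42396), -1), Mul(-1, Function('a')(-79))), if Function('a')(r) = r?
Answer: Rational(4026866, 50973) ≈ 79.000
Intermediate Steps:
Add(Pow(Add(-8577, -42396), -1), Mul(-1, Function('a')(-79))) = Add(Pow(Add(-8577, -42396), -1), Mul(-1, -79)) = Add(Pow(-50973, -1), 79) = Add(Rational(-1, 50973), 79) = Rational(4026866, 50973)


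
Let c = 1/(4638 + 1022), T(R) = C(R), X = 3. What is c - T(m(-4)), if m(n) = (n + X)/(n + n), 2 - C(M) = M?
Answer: -21223/11320 ≈ -1.8748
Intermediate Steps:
C(M) = 2 - M
m(n) = (3 + n)/(2*n) (m(n) = (n + 3)/(n + n) = (3 + n)/((2*n)) = (3 + n)*(1/(2*n)) = (3 + n)/(2*n))
T(R) = 2 - R
c = 1/5660 ≈ 0.00017668
c - T(m(-4)) = 1/5660 - (2 - (3 - 4)/(2*(-4))) = 1/5660 - (2 - (-1)*(-1)/(2*4)) = 1/5660 - (2 - 1*⅛) = 1/5660 - (2 - ⅛) = 1/5660 - 1*15/8 = 1/5660 - 15/8 = -21223/11320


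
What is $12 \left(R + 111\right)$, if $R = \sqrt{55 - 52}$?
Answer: $1332 + 12 \sqrt{3} \approx 1352.8$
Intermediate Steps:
$R = \sqrt{3} \approx 1.732$
$12 \left(R + 111\right) = 12 \left(\sqrt{3} + 111\right) = 12 \left(111 + \sqrt{3}\right) = 1332 + 12 \sqrt{3}$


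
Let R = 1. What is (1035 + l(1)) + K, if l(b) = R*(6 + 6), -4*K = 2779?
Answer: 1409/4 ≈ 352.25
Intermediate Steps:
K = -2779/4 (K = -1/4*2779 = -2779/4 ≈ -694.75)
l(b) = 12 (l(b) = 1*(6 + 6) = 1*12 = 12)
(1035 + l(1)) + K = (1035 + 12) - 2779/4 = 1047 - 2779/4 = 1409/4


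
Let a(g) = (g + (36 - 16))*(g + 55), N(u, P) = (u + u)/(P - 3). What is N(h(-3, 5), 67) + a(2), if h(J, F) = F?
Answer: 40133/32 ≈ 1254.2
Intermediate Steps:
N(u, P) = 2*u/(-3 + P) (N(u, P) = (2*u)/(-3 + P) = 2*u/(-3 + P))
a(g) = (20 + g)*(55 + g) (a(g) = (g + 20)*(55 + g) = (20 + g)*(55 + g))
N(h(-3, 5), 67) + a(2) = 2*5/(-3 + 67) + (1100 + 2² + 75*2) = 2*5/64 + (1100 + 4 + 150) = 2*5*(1/64) + 1254 = 5/32 + 1254 = 40133/32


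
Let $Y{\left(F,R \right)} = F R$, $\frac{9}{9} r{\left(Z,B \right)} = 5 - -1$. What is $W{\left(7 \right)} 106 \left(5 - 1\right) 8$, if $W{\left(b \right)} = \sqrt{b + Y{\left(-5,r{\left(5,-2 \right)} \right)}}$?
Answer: $3392 i \sqrt{23} \approx 16267.0 i$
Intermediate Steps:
$r{\left(Z,B \right)} = 6$ ($r{\left(Z,B \right)} = 5 - -1 = 5 + 1 = 6$)
$W{\left(b \right)} = \sqrt{-30 + b}$ ($W{\left(b \right)} = \sqrt{b - 30} = \sqrt{-30 + b}$)
$W{\left(7 \right)} 106 \left(5 - 1\right) 8 = \sqrt{-30 + 7} \cdot 106 \left(5 - 1\right) 8 = \sqrt{-23} \cdot 106 \cdot 4 \cdot 8 = i \sqrt{23} \cdot 106 \cdot 32 = 106 i \sqrt{23} \cdot 32 = 3392 i \sqrt{23}$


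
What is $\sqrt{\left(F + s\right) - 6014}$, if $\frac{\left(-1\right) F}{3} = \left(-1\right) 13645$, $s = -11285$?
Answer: $2 \sqrt{5909} \approx 153.74$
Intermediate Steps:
$F = 40935$ ($F = - 3 \left(\left(-1\right) 13645\right) = \left(-3\right) \left(-13645\right) = 40935$)
$\sqrt{\left(F + s\right) - 6014} = \sqrt{\left(40935 - 11285\right) - 6014} = \sqrt{29650 - 6014} = \sqrt{23636} = 2 \sqrt{5909}$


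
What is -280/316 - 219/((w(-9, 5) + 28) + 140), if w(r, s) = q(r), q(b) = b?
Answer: -9477/4187 ≈ -2.2634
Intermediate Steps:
w(r, s) = r
-280/316 - 219/((w(-9, 5) + 28) + 140) = -280/316 - 219/((-9 + 28) + 140) = -280*1/316 - 219/(19 + 140) = -70/79 - 219/159 = -70/79 - 219*1/159 = -70/79 - 73/53 = -9477/4187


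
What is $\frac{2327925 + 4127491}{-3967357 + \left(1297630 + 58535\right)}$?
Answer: $- \frac{806927}{326399} \approx -2.4722$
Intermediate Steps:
$\frac{2327925 + 4127491}{-3967357 + \left(1297630 + 58535\right)} = \frac{6455416}{-3967357 + 1356165} = \frac{6455416}{-2611192} = 6455416 \left(- \frac{1}{2611192}\right) = - \frac{806927}{326399}$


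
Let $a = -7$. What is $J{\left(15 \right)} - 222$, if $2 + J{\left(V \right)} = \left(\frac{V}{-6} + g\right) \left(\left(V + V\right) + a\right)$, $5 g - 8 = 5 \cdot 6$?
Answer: $- \frac{1067}{10} \approx -106.7$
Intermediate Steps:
$g = \frac{38}{5}$ ($g = \frac{8}{5} + \frac{5 \cdot 6}{5} = \frac{8}{5} + \frac{1}{5} \cdot 30 = \frac{8}{5} + 6 = \frac{38}{5} \approx 7.6$)
$J{\left(V \right)} = -2 + \left(-7 + 2 V\right) \left(\frac{38}{5} - \frac{V}{6}\right)$ ($J{\left(V \right)} = -2 + \left(\frac{V}{-6} + \frac{38}{5}\right) \left(\left(V + V\right) - 7\right) = -2 + \left(V \left(- \frac{1}{6}\right) + \frac{38}{5}\right) \left(2 V - 7\right) = -2 + \left(- \frac{V}{6} + \frac{38}{5}\right) \left(-7 + 2 V\right) = -2 + \left(\frac{38}{5} - \frac{V}{6}\right) \left(-7 + 2 V\right) = -2 + \left(-7 + 2 V\right) \left(\frac{38}{5} - \frac{V}{6}\right)$)
$J{\left(15 \right)} - 222 = \left(- \frac{276}{5} - \frac{15^{2}}{3} + \frac{491}{30} \cdot 15\right) - 222 = \left(- \frac{276}{5} - 75 + \frac{491}{2}\right) - 222 = \frac{1153}{10} - 222 = - \frac{1067}{10}$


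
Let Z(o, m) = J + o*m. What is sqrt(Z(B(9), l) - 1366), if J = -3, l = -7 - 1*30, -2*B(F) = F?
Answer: I*sqrt(4810)/2 ≈ 34.677*I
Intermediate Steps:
B(F) = -F/2
l = -37 (l = -7 - 30 = -37)
Z(o, m) = -3 + m*o (Z(o, m) = -3 + o*m = -3 + m*o)
sqrt(Z(B(9), l) - 1366) = sqrt((-3 - (-37)*9/2) - 1366) = sqrt((-3 - 37*(-9/2)) - 1366) = sqrt((-3 + 333/2) - 1366) = sqrt(327/2 - 1366) = sqrt(-2405/2) = I*sqrt(4810)/2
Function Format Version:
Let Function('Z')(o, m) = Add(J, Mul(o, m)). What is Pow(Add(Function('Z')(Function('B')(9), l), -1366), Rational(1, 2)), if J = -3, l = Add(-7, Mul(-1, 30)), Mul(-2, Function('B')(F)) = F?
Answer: Mul(Rational(1, 2), I, Pow(4810, Rational(1, 2))) ≈ Mul(34.677, I)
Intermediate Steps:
Function('B')(F) = Mul(Rational(-1, 2), F)
l = -37 (l = Add(-7, -30) = -37)
Function('Z')(o, m) = Add(-3, Mul(m, o)) (Function('Z')(o, m) = Add(-3, Mul(o, m)) = Add(-3, Mul(m, o)))
Pow(Add(Function('Z')(Function('B')(9), l), -1366), Rational(1, 2)) = Pow(Add(Add(-3, Mul(-37, Mul(Rational(-1, 2), 9))), -1366), Rational(1, 2)) = Pow(Add(Add(-3, Mul(-37, Rational(-9, 2))), -1366), Rational(1, 2)) = Pow(Add(Add(-3, Rational(333, 2)), -1366), Rational(1, 2)) = Pow(Add(Rational(327, 2), -1366), Rational(1, 2)) = Pow(Rational(-2405, 2), Rational(1, 2)) = Mul(Rational(1, 2), I, Pow(4810, Rational(1, 2)))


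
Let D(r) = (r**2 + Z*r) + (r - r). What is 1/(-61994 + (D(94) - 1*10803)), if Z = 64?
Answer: -1/57945 ≈ -1.7258e-5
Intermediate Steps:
D(r) = r**2 + 64*r (D(r) = (r**2 + 64*r) + (r - r) = (r**2 + 64*r) + 0 = r**2 + 64*r)
1/(-61994 + (D(94) - 1*10803)) = 1/(-61994 + (94*(64 + 94) - 1*10803)) = 1/(-61994 + (94*158 - 10803)) = 1/(-61994 + (14852 - 10803)) = 1/(-61994 + 4049) = 1/(-57945) = -1/57945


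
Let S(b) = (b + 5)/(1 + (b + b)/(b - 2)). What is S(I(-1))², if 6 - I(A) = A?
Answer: 3600/361 ≈ 9.9723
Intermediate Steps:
I(A) = 6 - A
S(b) = (5 + b)/(1 + 2*b/(-2 + b)) (S(b) = (5 + b)/(1 + (2*b)/(-2 + b)) = (5 + b)/(1 + 2*b/(-2 + b)))
S(I(-1))² = ((-10 + (6 - 1*(-1))² + 3*(6 - 1*(-1)))/(-2 + 3*(6 - 1*(-1))))² = ((-10 + (6 + 1)² + 3*(6 + 1))/(-2 + 3*(6 + 1)))² = ((-10 + 7² + 3*7)/(-2 + 3*7))² = ((-10 + 49 + 21)/(-2 + 21))² = (60/19)² = 3600/361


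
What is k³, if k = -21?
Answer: -9261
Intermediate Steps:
k³ = (-21)³ = -9261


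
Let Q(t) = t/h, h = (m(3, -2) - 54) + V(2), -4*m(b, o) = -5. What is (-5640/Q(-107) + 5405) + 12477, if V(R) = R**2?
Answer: 1638424/107 ≈ 15312.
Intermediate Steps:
m(b, o) = 5/4 (m(b, o) = -1/4*(-5) = 5/4)
h = -195/4 (h = (5/4 - 54) + 2**2 = -211/4 + 4 = -195/4 ≈ -48.750)
Q(t) = -4*t/195 (Q(t) = t/(-195/4) = t*(-4/195) = -4*t/195)
(-5640/Q(-107) + 5405) + 12477 = (-5640/((-4/195*(-107))) + 5405) + 12477 = (-5640/428/195 + 5405) + 12477 = (-5640*195/428 + 5405) + 12477 = (-274950/107 + 5405) + 12477 = 303385/107 + 12477 = 1638424/107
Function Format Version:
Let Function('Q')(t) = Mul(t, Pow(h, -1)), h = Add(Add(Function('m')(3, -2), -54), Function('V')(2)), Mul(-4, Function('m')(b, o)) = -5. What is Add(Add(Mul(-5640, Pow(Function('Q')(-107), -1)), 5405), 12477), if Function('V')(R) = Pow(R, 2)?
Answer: Rational(1638424, 107) ≈ 15312.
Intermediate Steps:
Function('m')(b, o) = Rational(5, 4) (Function('m')(b, o) = Mul(Rational(-1, 4), -5) = Rational(5, 4))
h = Rational(-195, 4) (h = Add(Add(Rational(5, 4), -54), Pow(2, 2)) = Add(Rational(-211, 4), 4) = Rational(-195, 4) ≈ -48.750)
Function('Q')(t) = Mul(Rational(-4, 195), t) (Function('Q')(t) = Mul(t, Pow(Rational(-195, 4), -1)) = Mul(t, Rational(-4, 195)) = Mul(Rational(-4, 195), t))
Add(Add(Mul(-5640, Pow(Function('Q')(-107), -1)), 5405), 12477) = Add(Add(Mul(-5640, Pow(Mul(Rational(-4, 195), -107), -1)), 5405), 12477) = Add(Add(Mul(-5640, Pow(Rational(428, 195), -1)), 5405), 12477) = Add(Add(Mul(-5640, Rational(195, 428)), 5405), 12477) = Add(Add(Rational(-274950, 107), 5405), 12477) = Add(Rational(303385, 107), 12477) = Rational(1638424, 107)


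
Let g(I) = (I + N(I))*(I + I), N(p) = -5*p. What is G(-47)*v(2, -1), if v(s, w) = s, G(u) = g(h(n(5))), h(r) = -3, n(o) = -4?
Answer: -144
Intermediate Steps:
g(I) = -8*I² (g(I) = (I - 5*I)*(I + I) = (-4*I)*(2*I) = -8*I²)
G(u) = -72 (G(u) = -8*(-3)² = -8*9 = -72)
G(-47)*v(2, -1) = -72*2 = -144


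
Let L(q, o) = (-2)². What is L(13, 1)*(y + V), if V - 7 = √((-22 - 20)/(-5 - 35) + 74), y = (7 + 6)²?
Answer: 704 + 2*√7505/5 ≈ 738.65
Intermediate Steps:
y = 169 (y = 13² = 169)
L(q, o) = 4
V = 7 + √7505/10 (V = 7 + √((-22 - 20)/(-5 - 35) + 74) = 7 + √(-42/(-40) + 74) = 7 + √(-42*(-1/40) + 74) = 7 + √(21/20 + 74) = 7 + √(1501/20) = 7 + √7505/10 ≈ 15.663)
L(13, 1)*(y + V) = 4*(169 + (7 + √7505/10)) = 4*(176 + √7505/10) = 704 + 2*√7505/5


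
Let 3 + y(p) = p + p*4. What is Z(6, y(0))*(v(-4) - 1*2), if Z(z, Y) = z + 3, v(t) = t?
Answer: -54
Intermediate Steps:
y(p) = -3 + 5*p (y(p) = -3 + (p + p*4) = -3 + (p + 4*p) = -3 + 5*p)
Z(z, Y) = 3 + z
Z(6, y(0))*(v(-4) - 1*2) = (3 + 6)*(-4 - 1*2) = 9*(-4 - 2) = 9*(-6) = -54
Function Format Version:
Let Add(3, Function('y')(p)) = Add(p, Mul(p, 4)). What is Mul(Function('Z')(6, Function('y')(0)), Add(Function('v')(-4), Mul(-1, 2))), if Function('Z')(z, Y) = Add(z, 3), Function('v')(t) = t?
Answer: -54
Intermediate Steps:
Function('y')(p) = Add(-3, Mul(5, p)) (Function('y')(p) = Add(-3, Add(p, Mul(p, 4))) = Add(-3, Add(p, Mul(4, p))) = Add(-3, Mul(5, p)))
Function('Z')(z, Y) = Add(3, z)
Mul(Function('Z')(6, Function('y')(0)), Add(Function('v')(-4), Mul(-1, 2))) = Mul(Add(3, 6), Add(-4, Mul(-1, 2))) = Mul(9, Add(-4, -2)) = Mul(9, -6) = -54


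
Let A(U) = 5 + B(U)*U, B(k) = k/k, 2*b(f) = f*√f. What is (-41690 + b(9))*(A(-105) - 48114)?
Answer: 2009390771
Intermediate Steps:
b(f) = f^(3/2)/2 (b(f) = (f*√f)/2 = f^(3/2)/2)
B(k) = 1
A(U) = 5 + U (A(U) = 5 + 1*U = 5 + U)
(-41690 + b(9))*(A(-105) - 48114) = (-41690 + 9^(3/2)/2)*((5 - 105) - 48114) = (-41690 + (½)*27)*(-100 - 48114) = (-41690 + 27/2)*(-48214) = -83353/2*(-48214) = 2009390771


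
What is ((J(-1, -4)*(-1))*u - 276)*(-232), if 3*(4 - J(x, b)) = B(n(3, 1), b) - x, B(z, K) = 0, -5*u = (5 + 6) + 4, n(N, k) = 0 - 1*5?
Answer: 61480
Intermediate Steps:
n(N, k) = -5 (n(N, k) = 0 - 5 = -5)
u = -3 (u = -((5 + 6) + 4)/5 = -(11 + 4)/5 = -⅕*15 = -3)
J(x, b) = 4 + x/3 (J(x, b) = 4 - (0 - x)/3 = 4 - (-1)*x/3 = 4 + x/3)
((J(-1, -4)*(-1))*u - 276)*(-232) = (((4 + (⅓)*(-1))*(-1))*(-3) - 276)*(-232) = (((4 - ⅓)*(-1))*(-3) - 276)*(-232) = (((11/3)*(-1))*(-3) - 276)*(-232) = (-11/3*(-3) - 276)*(-232) = (11 - 276)*(-232) = -265*(-232) = 61480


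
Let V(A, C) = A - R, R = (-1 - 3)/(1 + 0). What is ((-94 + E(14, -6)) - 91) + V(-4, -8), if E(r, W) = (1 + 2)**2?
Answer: -176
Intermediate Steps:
R = -4 (R = -4/1 = -4*1 = -4)
E(r, W) = 9 (E(r, W) = 3**2 = 9)
V(A, C) = 4 + A (V(A, C) = A - 1*(-4) = A + 4 = 4 + A)
((-94 + E(14, -6)) - 91) + V(-4, -8) = ((-94 + 9) - 91) + (4 - 4) = (-85 - 91) + 0 = -176 + 0 = -176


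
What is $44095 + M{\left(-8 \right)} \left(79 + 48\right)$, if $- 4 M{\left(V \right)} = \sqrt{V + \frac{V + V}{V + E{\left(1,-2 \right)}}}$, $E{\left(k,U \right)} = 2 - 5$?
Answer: $44095 - \frac{381 i \sqrt{22}}{22} \approx 44095.0 - 81.229 i$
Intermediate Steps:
$E{\left(k,U \right)} = -3$ ($E{\left(k,U \right)} = 2 - 5 = -3$)
$M{\left(V \right)} = - \frac{\sqrt{V + \frac{2 V}{-3 + V}}}{4}$ ($M{\left(V \right)} = - \frac{\sqrt{V + \frac{V + V}{V - 3}}}{4} = - \frac{\sqrt{V + \frac{2 V}{-3 + V}}}{4}$)
$44095 + M{\left(-8 \right)} \left(79 + 48\right) = 44095 + - \frac{\sqrt{- \frac{8 \left(-1 - 8\right)}{-3 - 8}}}{4} \left(79 + 48\right) = 44095 + - \frac{\sqrt{\left(-8\right) \frac{1}{-11} \left(-9\right)}}{4} \cdot 127 = 44095 + - \frac{\sqrt{\left(-8\right) \left(- \frac{1}{11}\right) \left(-9\right)}}{4} \cdot 127 = 44095 + - \frac{\sqrt{- \frac{72}{11}}}{4} \cdot 127 = 44095 + - \frac{\frac{6}{11} i \sqrt{22}}{4} \cdot 127 = 44095 + - \frac{3 i \sqrt{22}}{22} \cdot 127 = 44095 - \frac{381 i \sqrt{22}}{22}$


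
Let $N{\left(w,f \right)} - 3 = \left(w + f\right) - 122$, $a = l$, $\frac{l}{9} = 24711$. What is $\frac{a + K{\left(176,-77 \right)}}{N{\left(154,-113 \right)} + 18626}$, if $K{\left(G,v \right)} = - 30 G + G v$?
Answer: $\frac{203567}{18548} \approx 10.975$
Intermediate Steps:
$l = 222399$ ($l = 9 \cdot 24711 = 222399$)
$a = 222399$
$N{\left(w,f \right)} = -119 + f + w$ ($N{\left(w,f \right)} = 3 - \left(122 - f - w\right) = 3 + \left(-122 + f + w\right) = -119 + f + w$)
$\frac{a + K{\left(176,-77 \right)}}{N{\left(154,-113 \right)} + 18626} = \frac{222399 + 176 \left(-30 - 77\right)}{\left(-119 - 113 + 154\right) + 18626} = \frac{222399 + 176 \left(-107\right)}{-78 + 18626} = \frac{222399 - 18832}{18548} = 203567 \cdot \frac{1}{18548} = \frac{203567}{18548}$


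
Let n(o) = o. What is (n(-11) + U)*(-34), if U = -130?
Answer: 4794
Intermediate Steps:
(n(-11) + U)*(-34) = (-11 - 130)*(-34) = -141*(-34) = 4794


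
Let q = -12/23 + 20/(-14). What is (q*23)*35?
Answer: -1570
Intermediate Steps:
q = -314/161 (q = -12*1/23 + 20*(-1/14) = -12/23 - 10/7 = -314/161 ≈ -1.9503)
(q*23)*35 = -314/161*23*35 = -314/7*35 = -1570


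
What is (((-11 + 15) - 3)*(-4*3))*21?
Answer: -252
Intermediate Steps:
(((-11 + 15) - 3)*(-4*3))*21 = ((4 - 3)*(-12))*21 = (1*(-12))*21 = -12*21 = -252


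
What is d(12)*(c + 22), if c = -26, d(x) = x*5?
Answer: -240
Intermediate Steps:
d(x) = 5*x
d(12)*(c + 22) = (5*12)*(-26 + 22) = 60*(-4) = -240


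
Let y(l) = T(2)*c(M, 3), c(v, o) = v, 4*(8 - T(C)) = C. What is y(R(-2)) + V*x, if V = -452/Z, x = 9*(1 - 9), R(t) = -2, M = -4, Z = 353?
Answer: 21954/353 ≈ 62.193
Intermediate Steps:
T(C) = 8 - C/4
x = -72 (x = 9*(-8) = -72)
V = -452/353 ≈ -1.2805
y(l) = -30 (y(l) = (8 - ¼*2)*(-4) = (8 - ½)*(-4) = (15/2)*(-4) = -30)
y(R(-2)) + V*x = -30 - 452/353*(-72) = -30 + 32544/353 = 21954/353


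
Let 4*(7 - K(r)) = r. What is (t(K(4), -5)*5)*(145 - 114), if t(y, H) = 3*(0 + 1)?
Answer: 465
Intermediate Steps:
K(r) = 7 - r/4
t(y, H) = 3 (t(y, H) = 3*1 = 3)
(t(K(4), -5)*5)*(145 - 114) = (3*5)*(145 - 114) = 15*31 = 465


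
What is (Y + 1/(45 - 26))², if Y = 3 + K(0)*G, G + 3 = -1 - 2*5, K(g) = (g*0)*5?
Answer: 3364/361 ≈ 9.3186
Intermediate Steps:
K(g) = 0 (K(g) = 0*5 = 0)
G = -14 (G = -3 + (-1 - 2*5) = -3 + (-1 - 10) = -3 - 11 = -14)
Y = 3 (Y = 3 + 0*(-14) = 3 + 0 = 3)
(Y + 1/(45 - 26))² = (3 + 1/(45 - 26))² = (3 + 1/19)² = (58/19)² = 3364/361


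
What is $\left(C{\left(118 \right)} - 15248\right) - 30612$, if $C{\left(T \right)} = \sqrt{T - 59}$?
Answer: $-45860 + \sqrt{59} \approx -45852.0$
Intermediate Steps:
$C{\left(T \right)} = \sqrt{-59 + T}$
$\left(C{\left(118 \right)} - 15248\right) - 30612 = \left(\sqrt{-59 + 118} - 15248\right) - 30612 = \left(\sqrt{59} - 15248\right) - 30612 = \left(-15248 + \sqrt{59}\right) - 30612 = -45860 + \sqrt{59}$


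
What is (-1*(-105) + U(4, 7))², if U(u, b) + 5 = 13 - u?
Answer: 11881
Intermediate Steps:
U(u, b) = 8 - u (U(u, b) = -5 + (13 - u) = 8 - u)
(-1*(-105) + U(4, 7))² = (-1*(-105) + (8 - 1*4))² = (105 + (8 - 4))² = (105 + 4)² = 109² = 11881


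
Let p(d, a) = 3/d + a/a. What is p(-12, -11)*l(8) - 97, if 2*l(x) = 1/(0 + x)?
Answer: -6205/64 ≈ -96.953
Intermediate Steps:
p(d, a) = 1 + 3/d (p(d, a) = 3/d + 1 = 1 + 3/d)
l(x) = 1/(2*x) (l(x) = 1/(2*(0 + x)) = 1/(2*x))
p(-12, -11)*l(8) - 97 = ((3 - 12)/(-12))*((½)/8) - 97 = (-1/12*(-9))*((½)*(⅛)) - 97 = (¾)*(1/16) - 97 = 3/64 - 97 = -6205/64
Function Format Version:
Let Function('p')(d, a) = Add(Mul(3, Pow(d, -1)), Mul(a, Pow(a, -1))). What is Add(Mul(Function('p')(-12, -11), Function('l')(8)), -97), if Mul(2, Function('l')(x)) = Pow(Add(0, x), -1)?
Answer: Rational(-6205, 64) ≈ -96.953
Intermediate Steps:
Function('p')(d, a) = Add(1, Mul(3, Pow(d, -1))) (Function('p')(d, a) = Add(Mul(3, Pow(d, -1)), 1) = Add(1, Mul(3, Pow(d, -1))))
Function('l')(x) = Mul(Rational(1, 2), Pow(x, -1)) (Function('l')(x) = Mul(Rational(1, 2), Pow(Add(0, x), -1)) = Mul(Rational(1, 2), Pow(x, -1)))
Add(Mul(Function('p')(-12, -11), Function('l')(8)), -97) = Add(Mul(Mul(Pow(-12, -1), Add(3, -12)), Mul(Rational(1, 2), Pow(8, -1))), -97) = Add(Mul(Mul(Rational(-1, 12), -9), Mul(Rational(1, 2), Rational(1, 8))), -97) = Add(Mul(Rational(3, 4), Rational(1, 16)), -97) = Add(Rational(3, 64), -97) = Rational(-6205, 64)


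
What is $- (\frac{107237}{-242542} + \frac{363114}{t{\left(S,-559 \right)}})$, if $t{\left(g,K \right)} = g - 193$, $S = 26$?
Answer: $\frac{88088304367}{40504514} \approx 2174.8$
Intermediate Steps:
$t{\left(g,K \right)} = -193 + g$
$- (\frac{107237}{-242542} + \frac{363114}{t{\left(S,-559 \right)}}) = - (\frac{107237}{-242542} + \frac{363114}{-193 + 26}) = - (107237 \left(- \frac{1}{242542}\right) + \frac{363114}{-167}) = - (- \frac{107237}{242542} + 363114 \left(- \frac{1}{167}\right)) = - (- \frac{107237}{242542} - \frac{363114}{167}) = \left(-1\right) \left(- \frac{88088304367}{40504514}\right) = \frac{88088304367}{40504514}$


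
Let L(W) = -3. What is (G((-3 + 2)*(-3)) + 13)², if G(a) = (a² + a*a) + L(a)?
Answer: 784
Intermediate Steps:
G(a) = -3 + 2*a² (G(a) = (a² + a*a) - 3 = (a² + a²) - 3 = 2*a² - 3 = -3 + 2*a²)
(G((-3 + 2)*(-3)) + 13)² = ((-3 + 2*((-3 + 2)*(-3))²) + 13)² = ((-3 + 2*(-1*(-3))²) + 13)² = ((-3 + 2*3²) + 13)² = ((-3 + 2*9) + 13)² = ((-3 + 18) + 13)² = (15 + 13)² = 28² = 784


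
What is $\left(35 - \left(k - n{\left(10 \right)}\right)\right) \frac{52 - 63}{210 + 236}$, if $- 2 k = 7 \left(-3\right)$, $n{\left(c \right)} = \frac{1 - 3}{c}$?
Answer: $- \frac{2673}{4460} \approx -0.59933$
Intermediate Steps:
$n{\left(c \right)} = - \frac{2}{c}$ ($n{\left(c \right)} = \frac{1 - 3}{c} = - \frac{2}{c}$)
$k = \frac{21}{2}$ ($k = - \frac{7 \left(-3\right)}{2} = \left(- \frac{1}{2}\right) \left(-21\right) = \frac{21}{2} \approx 10.5$)
$\left(35 - \left(k - n{\left(10 \right)}\right)\right) \frac{52 - 63}{210 + 236} = \left(35 - \left(\frac{21}{2} + \frac{2}{10}\right)\right) \frac{52 - 63}{210 + 236} = \left(35 - \frac{107}{10}\right) \left(- \frac{11}{446}\right) = \frac{243}{10} \left(- \frac{11}{446}\right) = - \frac{2673}{4460}$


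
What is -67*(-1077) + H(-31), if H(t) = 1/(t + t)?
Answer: 4473857/62 ≈ 72159.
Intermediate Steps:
H(t) = 1/(2*t)
-67*(-1077) + H(-31) = -67*(-1077) + (½)/(-31) = 72159 + (½)*(-1/31) = 72159 - 1/62 = 4473857/62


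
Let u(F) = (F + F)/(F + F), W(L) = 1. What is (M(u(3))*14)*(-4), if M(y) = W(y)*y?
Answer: -56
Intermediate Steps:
u(F) = 1 (u(F) = (2*F)/((2*F)) = (2*F)*(1/(2*F)) = 1)
M(y) = y (M(y) = 1*y = y)
(M(u(3))*14)*(-4) = (1*14)*(-4) = 14*(-4) = -56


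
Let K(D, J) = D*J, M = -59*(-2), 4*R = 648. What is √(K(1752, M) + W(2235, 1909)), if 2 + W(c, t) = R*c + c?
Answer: 29*√679 ≈ 755.67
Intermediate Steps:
R = 162 (R = (¼)*648 = 162)
W(c, t) = -2 + 163*c (W(c, t) = -2 + (162*c + c) = -2 + 163*c)
M = 118
√(K(1752, M) + W(2235, 1909)) = √(1752*118 + (-2 + 163*2235)) = √(206736 + (-2 + 364305)) = √(206736 + 364303) = √571039 = 29*√679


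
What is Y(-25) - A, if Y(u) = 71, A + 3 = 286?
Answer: -212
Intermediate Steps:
A = 283 (A = -3 + 286 = 283)
Y(-25) - A = 71 - 1*283 = 71 - 283 = -212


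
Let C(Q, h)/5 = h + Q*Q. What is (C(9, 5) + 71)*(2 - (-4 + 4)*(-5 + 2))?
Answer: 1002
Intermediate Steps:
C(Q, h) = 5*h + 5*Q**2 (C(Q, h) = 5*(h + Q*Q) = 5*(h + Q**2) = 5*h + 5*Q**2)
(C(9, 5) + 71)*(2 - (-4 + 4)*(-5 + 2)) = ((5*5 + 5*9**2) + 71)*(2 - (-4 + 4)*(-5 + 2)) = ((25 + 5*81) + 71)*(2 - 0*(-3)) = ((25 + 405) + 71)*(2 - 1*0) = (430 + 71)*(2 + 0) = 501*2 = 1002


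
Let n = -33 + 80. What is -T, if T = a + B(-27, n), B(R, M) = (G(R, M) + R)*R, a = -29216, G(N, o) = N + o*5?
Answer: 34103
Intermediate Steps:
n = 47
G(N, o) = N + 5*o
B(R, M) = R*(2*R + 5*M) (B(R, M) = ((R + 5*M) + R)*R = (2*R + 5*M)*R = R*(2*R + 5*M))
T = -34103 (T = -29216 - 27*(2*(-27) + 5*47) = -29216 - 27*(-54 + 235) = -29216 - 27*181 = -29216 - 4887 = -34103)
-T = -1*(-34103) = 34103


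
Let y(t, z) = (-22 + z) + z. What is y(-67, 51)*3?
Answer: 240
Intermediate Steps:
y(t, z) = -22 + 2*z
y(-67, 51)*3 = (-22 + 2*51)*3 = (-22 + 102)*3 = 80*3 = 240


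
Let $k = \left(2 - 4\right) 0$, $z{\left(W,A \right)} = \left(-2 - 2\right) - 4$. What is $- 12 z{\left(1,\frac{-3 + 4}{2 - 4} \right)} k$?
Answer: $0$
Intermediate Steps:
$z{\left(W,A \right)} = -8$ ($z{\left(W,A \right)} = -4 - 4 = -8$)
$k = 0$ ($k = \left(-2\right) 0 = 0$)
$- 12 z{\left(1,\frac{-3 + 4}{2 - 4} \right)} k = \left(-12\right) \left(-8\right) 0 = 96 \cdot 0 = 0$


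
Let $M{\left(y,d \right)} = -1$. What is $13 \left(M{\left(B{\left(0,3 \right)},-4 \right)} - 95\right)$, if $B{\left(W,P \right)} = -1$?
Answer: $-1248$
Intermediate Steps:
$13 \left(M{\left(B{\left(0,3 \right)},-4 \right)} - 95\right) = 13 \left(-1 - 95\right) = 13 \left(-96\right) = -1248$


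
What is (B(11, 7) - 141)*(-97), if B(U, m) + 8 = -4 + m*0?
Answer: 14841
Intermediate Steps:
B(U, m) = -12 (B(U, m) = -8 + (-4 + m*0) = -8 + (-4 + 0) = -8 - 4 = -12)
(B(11, 7) - 141)*(-97) = (-12 - 141)*(-97) = -153*(-97) = 14841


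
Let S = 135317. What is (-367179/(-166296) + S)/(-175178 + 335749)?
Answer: 7501014337/8900771672 ≈ 0.84274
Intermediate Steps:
(-367179/(-166296) + S)/(-175178 + 335749) = (-367179/(-166296) + 135317)/(-175178 + 335749) = (-367179*(-1/166296) + 135317)/160571 = (122393/55432 + 135317)*(1/160571) = (7501014337/55432)*(1/160571) = 7501014337/8900771672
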